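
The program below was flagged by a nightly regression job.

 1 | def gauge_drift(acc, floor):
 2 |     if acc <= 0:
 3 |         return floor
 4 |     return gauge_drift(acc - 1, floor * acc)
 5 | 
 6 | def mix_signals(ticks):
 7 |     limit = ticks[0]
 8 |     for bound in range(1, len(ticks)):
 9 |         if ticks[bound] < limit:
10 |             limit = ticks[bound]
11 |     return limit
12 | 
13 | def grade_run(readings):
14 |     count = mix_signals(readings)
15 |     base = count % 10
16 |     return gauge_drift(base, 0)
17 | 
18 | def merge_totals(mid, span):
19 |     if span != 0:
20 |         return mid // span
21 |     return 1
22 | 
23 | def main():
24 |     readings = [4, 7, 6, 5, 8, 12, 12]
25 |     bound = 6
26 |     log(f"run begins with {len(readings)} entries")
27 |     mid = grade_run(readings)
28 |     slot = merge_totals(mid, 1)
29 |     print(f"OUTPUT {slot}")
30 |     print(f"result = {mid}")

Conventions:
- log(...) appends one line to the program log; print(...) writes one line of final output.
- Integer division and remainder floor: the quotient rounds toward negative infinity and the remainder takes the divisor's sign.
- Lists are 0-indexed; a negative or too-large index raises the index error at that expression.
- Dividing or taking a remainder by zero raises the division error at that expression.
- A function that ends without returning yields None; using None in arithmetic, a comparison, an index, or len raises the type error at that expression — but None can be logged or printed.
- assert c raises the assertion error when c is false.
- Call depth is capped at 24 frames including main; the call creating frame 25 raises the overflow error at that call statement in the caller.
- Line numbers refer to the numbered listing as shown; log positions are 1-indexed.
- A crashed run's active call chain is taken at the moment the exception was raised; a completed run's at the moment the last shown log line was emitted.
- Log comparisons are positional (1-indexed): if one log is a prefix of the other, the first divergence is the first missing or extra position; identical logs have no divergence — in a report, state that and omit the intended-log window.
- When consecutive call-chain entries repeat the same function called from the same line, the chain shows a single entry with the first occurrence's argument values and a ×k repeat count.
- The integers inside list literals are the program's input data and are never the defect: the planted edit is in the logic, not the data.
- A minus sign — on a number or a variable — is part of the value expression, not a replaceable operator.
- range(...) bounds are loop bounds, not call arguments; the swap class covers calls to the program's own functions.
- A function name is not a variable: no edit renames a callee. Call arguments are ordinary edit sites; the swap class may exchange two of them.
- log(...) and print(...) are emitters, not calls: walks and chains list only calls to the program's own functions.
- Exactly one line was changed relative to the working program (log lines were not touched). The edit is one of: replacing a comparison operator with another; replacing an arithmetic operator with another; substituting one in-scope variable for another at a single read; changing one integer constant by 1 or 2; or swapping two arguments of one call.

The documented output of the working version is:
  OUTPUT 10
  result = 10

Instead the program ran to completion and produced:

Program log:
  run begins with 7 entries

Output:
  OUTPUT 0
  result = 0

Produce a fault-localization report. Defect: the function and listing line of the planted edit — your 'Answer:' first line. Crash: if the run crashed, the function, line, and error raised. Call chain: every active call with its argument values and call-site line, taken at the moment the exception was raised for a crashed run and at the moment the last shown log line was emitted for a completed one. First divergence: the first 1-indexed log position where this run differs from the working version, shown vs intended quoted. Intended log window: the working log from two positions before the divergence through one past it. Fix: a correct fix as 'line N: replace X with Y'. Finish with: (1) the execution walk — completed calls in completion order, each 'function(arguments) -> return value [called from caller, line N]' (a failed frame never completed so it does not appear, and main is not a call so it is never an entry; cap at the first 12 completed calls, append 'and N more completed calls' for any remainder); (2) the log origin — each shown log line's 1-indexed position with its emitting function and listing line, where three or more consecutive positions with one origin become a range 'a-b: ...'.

Answer: the defect is in gauge_drift at line 4.
Key observation: The logs agree in full; only the final output differs.
Call chain: main.
First divergence: there is none — every log position agrees.
Execution walk:
  mix_signals([4, 7, 6, 5, 8, 12, 12]) -> 4  [called from grade_run, line 14]
  gauge_drift(0, 0) -> 0  [called from gauge_drift, line 4]
  gauge_drift(1, 0) -> 0  [called from gauge_drift, line 4]
  gauge_drift(2, 0) -> 0  [called from gauge_drift, line 4]
  gauge_drift(3, 0) -> 0  [called from gauge_drift, line 4]
  gauge_drift(4, 0) -> 0  [called from grade_run, line 16]
  grade_run([4, 7, 6, 5, 8, 12, 12]) -> 0  [called from main, line 27]
  merge_totals(0, 1) -> 0  [called from main, line 28]
Log origin:
  1: from main, line 26
A correct fix: line 4: replace `*` with `+`.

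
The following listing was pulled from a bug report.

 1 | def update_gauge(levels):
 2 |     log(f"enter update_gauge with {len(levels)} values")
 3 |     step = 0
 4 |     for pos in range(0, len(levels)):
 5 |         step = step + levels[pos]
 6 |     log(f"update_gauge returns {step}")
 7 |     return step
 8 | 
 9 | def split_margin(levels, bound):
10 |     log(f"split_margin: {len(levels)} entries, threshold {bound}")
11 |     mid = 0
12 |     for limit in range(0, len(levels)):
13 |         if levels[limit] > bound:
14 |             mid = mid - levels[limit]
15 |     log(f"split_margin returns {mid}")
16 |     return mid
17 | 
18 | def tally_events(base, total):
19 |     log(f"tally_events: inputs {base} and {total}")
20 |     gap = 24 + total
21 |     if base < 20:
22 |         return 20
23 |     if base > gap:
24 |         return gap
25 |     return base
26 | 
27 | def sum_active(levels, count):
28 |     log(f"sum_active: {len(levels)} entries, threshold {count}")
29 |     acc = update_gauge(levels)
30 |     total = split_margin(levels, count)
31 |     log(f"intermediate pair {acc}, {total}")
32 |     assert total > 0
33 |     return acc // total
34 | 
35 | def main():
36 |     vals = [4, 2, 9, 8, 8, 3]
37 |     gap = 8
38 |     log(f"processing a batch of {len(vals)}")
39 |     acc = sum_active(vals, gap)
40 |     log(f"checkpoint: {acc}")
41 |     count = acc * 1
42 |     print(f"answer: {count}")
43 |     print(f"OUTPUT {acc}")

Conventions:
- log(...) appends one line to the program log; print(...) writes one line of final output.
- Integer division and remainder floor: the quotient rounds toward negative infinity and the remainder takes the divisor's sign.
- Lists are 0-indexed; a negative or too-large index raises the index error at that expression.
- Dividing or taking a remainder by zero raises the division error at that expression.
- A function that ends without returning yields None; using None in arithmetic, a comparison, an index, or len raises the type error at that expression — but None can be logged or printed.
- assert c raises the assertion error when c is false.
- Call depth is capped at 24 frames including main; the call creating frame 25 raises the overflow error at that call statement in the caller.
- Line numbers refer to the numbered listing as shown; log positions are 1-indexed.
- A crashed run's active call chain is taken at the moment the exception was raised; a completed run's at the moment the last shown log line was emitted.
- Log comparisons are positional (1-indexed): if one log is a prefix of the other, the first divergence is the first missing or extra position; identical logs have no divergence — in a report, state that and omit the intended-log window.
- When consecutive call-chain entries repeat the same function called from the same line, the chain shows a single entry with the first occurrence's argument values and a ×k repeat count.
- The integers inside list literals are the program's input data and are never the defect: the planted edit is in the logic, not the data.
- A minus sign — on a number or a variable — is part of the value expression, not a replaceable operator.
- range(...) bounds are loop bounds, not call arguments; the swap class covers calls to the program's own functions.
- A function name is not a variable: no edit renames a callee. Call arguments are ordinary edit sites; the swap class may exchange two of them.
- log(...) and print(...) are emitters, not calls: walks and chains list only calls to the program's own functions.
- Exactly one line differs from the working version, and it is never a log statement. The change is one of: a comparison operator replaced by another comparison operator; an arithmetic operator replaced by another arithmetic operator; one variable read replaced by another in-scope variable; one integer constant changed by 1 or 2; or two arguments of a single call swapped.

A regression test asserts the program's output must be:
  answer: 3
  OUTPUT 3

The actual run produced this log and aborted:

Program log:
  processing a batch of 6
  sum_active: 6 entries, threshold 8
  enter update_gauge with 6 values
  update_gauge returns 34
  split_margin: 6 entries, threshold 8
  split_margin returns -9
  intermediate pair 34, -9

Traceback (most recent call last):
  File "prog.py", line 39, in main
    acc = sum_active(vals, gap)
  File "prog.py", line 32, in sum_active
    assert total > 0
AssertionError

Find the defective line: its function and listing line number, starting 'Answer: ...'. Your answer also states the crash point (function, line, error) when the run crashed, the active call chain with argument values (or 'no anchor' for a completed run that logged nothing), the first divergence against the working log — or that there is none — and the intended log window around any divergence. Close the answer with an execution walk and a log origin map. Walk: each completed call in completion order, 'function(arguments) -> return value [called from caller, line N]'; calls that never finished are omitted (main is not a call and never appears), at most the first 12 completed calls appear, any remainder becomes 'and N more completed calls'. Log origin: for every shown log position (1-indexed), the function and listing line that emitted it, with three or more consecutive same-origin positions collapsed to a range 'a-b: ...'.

Answer: the defect is in split_margin at line 14.
Key observation: Position 6 is the first bad log line: 'split_margin returns -9' should read 'split_margin returns 9'.
Crash: sum_active, line 32, AssertionError.
Call chain: main -> sum_active([4, 2, 9, 8, 8, 3], 8) (called at line 39).
First divergence: at position 6 the run shows 'split_margin returns -9' where the working version logs 'split_margin returns 9'.
Intended log window:
  4: update_gauge returns 34
  5: split_margin: 6 entries, threshold 8
  6: split_margin returns 9
  7: intermediate pair 34, 9
Execution walk:
  update_gauge([4, 2, 9, 8, 8, 3]) -> 34  [called from sum_active, line 29]
  split_margin([4, 2, 9, 8, 8, 3], 8) -> -9  [called from sum_active, line 30]
Log origin:
  1 — main, line 38
  2 — sum_active, line 28
  3 — update_gauge, line 2
  4 — update_gauge, line 6
  5 — split_margin, line 10
  6 — split_margin, line 15
  7 — sum_active, line 31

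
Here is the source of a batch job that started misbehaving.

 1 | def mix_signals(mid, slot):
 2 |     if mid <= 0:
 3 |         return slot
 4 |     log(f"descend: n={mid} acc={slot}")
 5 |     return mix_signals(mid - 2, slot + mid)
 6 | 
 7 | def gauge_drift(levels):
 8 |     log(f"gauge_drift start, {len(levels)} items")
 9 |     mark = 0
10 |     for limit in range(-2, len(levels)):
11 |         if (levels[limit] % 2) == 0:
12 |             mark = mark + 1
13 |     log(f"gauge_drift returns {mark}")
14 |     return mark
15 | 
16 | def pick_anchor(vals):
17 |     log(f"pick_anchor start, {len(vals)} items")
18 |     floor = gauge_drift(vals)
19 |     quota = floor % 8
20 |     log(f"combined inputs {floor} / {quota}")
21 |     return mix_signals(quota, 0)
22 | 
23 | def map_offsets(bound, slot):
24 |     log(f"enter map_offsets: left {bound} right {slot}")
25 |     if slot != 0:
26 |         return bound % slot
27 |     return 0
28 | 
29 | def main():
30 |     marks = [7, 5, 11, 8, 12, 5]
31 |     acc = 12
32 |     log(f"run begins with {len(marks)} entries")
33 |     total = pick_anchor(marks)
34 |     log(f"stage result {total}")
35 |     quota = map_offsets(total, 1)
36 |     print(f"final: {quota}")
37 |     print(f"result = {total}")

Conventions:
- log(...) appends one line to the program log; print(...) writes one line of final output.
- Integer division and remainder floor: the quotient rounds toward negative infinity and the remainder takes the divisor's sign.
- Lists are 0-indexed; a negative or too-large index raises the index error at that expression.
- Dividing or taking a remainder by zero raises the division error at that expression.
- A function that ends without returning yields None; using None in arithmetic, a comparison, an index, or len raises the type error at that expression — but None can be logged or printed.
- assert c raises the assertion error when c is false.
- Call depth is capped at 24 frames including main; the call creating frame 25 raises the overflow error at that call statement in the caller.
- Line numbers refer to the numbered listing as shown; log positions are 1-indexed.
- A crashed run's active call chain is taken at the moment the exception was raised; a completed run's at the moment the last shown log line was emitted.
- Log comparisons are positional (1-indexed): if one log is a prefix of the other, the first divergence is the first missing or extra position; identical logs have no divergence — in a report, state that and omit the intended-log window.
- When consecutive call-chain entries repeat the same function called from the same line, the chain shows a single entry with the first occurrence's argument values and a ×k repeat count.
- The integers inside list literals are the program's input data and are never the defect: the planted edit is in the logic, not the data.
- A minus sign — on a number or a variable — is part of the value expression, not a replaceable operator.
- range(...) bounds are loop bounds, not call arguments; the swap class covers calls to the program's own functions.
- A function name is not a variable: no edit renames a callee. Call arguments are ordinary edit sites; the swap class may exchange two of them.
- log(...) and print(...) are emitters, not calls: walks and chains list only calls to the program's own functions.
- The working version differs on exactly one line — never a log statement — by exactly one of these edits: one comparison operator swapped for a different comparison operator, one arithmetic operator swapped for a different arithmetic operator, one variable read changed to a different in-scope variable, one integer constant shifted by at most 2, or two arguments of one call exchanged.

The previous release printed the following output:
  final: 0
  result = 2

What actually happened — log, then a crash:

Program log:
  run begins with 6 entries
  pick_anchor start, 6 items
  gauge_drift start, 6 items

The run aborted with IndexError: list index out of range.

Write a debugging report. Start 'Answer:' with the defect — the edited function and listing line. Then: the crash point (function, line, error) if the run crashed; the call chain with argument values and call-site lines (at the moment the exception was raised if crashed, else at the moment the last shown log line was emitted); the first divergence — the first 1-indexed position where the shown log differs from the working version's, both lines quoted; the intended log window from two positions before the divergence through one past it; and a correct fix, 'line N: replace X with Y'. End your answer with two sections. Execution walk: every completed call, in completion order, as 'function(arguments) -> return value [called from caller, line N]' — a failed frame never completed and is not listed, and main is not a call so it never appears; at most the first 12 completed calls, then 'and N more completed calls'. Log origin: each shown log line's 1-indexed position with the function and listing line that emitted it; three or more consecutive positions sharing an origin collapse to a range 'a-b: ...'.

Answer: the defect is in gauge_drift at line 10.
Key fact: The log ends early — 3 lines, where the working version next logs 'gauge_drift returns 2'.
Crash: gauge_drift, line 11, IndexError.
Call chain: main -> pick_anchor([7, 5, 11, 8, 12, 5]) (called at line 33) -> gauge_drift([7, 5, 11, 8, 12, 5]) (called at line 18).
First divergence: position 4 — after 3 matching lines the faulty run goes silent; intended next line 'gauge_drift returns 2'.
Intended log window:
  2: pick_anchor start, 6 items
  3: gauge_drift start, 6 items
  4: gauge_drift returns 2
  5: combined inputs 2 / 2
Execution walk:
  (no call completed)
Log origin:
  1: logged in main at line 32
  2: logged in pick_anchor at line 17
  3: logged in gauge_drift at line 8
A correct fix: line 10: replace `-2` with `0`.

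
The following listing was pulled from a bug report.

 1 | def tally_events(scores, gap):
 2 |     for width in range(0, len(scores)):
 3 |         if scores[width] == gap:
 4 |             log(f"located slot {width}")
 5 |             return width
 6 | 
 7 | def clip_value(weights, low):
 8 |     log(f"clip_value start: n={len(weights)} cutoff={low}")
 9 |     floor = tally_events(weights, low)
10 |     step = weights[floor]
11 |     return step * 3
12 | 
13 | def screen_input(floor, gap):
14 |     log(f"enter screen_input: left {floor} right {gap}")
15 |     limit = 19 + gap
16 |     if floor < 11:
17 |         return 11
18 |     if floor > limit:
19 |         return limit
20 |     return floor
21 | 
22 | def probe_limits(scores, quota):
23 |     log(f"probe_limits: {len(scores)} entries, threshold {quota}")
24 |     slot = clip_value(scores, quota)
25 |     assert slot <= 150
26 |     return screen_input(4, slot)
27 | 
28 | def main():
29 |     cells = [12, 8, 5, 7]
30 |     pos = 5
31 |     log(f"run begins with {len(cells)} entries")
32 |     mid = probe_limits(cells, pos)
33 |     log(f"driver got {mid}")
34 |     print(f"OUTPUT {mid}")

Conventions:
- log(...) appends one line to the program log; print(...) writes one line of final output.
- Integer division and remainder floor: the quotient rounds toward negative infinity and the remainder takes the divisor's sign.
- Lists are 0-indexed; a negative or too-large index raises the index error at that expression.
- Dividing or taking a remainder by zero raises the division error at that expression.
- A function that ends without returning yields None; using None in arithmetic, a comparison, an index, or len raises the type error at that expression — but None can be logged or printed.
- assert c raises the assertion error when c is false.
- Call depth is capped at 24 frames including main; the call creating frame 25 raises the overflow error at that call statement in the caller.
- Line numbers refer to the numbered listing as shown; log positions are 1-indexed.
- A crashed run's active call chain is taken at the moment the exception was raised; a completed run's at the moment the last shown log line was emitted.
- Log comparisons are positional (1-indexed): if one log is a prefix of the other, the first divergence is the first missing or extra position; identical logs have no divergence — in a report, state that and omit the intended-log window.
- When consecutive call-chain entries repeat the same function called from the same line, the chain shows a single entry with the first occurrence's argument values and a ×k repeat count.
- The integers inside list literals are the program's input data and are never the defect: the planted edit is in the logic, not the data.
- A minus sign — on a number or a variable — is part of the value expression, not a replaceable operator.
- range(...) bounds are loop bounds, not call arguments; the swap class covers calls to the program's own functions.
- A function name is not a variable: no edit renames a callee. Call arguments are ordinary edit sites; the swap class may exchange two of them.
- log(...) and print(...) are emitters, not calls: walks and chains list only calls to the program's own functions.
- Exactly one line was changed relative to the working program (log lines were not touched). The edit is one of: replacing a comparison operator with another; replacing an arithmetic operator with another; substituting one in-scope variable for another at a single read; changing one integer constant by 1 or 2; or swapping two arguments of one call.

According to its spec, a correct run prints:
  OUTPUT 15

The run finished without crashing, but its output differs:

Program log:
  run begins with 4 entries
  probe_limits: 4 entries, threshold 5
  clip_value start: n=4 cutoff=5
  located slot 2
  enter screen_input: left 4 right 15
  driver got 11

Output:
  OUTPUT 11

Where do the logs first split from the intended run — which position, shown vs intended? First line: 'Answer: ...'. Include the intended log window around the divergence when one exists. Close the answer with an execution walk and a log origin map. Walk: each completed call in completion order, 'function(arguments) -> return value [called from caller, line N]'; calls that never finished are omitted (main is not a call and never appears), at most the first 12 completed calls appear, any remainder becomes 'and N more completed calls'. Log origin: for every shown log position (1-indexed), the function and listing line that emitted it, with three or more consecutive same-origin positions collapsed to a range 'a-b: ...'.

Answer: position 5; shown 'enter screen_input: left 4 right 15' vs intended 'enter screen_input: left 15 right 4'.
Intended log window:
  3: clip_value start: n=4 cutoff=5
  4: located slot 2
  5: enter screen_input: left 15 right 4
  6: driver got 15
Execution walk:
  tally_events([12, 8, 5, 7], 5) -> 2  [called from clip_value, line 9]
  clip_value([12, 8, 5, 7], 5) -> 15  [called from probe_limits, line 24]
  screen_input(4, 15) -> 11  [called from probe_limits, line 26]
  probe_limits([12, 8, 5, 7], 5) -> 11  [called from main, line 32]
Log origins:
  1: from main, line 31
  2: from probe_limits, line 23
  3: from clip_value, line 8
  4: from tally_events, line 4
  5: from screen_input, line 14
  6: from main, line 33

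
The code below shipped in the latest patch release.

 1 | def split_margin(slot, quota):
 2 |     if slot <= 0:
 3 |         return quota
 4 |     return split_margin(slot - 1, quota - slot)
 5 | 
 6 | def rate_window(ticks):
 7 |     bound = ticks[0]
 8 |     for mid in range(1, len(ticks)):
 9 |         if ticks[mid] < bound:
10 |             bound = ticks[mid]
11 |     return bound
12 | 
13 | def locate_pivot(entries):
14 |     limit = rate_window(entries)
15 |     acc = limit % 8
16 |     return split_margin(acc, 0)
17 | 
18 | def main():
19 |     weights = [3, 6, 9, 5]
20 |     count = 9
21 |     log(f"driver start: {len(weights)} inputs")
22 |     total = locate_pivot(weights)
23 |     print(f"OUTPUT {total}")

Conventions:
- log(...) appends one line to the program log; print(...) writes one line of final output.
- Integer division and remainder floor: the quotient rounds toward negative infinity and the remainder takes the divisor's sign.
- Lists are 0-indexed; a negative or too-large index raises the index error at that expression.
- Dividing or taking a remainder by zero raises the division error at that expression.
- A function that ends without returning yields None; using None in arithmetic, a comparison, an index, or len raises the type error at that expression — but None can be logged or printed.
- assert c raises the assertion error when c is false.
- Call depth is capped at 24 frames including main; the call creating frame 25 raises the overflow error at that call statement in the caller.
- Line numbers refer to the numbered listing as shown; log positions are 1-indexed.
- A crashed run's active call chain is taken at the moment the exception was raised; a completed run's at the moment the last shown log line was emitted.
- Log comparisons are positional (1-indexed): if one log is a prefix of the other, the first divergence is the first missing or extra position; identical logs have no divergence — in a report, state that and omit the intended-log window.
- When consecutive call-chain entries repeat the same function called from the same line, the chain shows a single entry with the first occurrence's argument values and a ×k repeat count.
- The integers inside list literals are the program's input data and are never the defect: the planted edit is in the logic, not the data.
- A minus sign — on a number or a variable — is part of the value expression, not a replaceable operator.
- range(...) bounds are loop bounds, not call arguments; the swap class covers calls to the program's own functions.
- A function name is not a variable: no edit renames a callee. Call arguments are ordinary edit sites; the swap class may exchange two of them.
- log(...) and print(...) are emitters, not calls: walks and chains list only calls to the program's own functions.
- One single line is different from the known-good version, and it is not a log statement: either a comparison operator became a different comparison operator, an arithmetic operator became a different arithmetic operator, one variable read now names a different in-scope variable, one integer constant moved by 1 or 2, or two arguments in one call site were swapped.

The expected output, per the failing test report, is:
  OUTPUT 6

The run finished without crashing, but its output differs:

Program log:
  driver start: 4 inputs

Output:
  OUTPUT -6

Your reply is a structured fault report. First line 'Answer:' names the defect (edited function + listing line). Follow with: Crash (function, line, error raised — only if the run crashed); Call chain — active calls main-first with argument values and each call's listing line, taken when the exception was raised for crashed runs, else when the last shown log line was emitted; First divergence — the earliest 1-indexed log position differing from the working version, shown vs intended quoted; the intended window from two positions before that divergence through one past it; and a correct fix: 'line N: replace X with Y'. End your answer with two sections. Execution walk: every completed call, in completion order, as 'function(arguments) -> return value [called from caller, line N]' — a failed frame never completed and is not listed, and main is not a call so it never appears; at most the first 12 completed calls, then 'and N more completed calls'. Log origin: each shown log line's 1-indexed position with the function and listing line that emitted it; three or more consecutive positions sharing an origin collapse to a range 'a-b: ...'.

Answer: the defect is in split_margin at line 4.
The tell: The logs agree in full; only the final output differs.
Call chain: main.
First divergence: none; the two logs match at every position.
Execution walk:
  rate_window([3, 6, 9, 5]) -> 3  [called from locate_pivot, line 14]
  split_margin(0, -6) -> -6  [called from split_margin, line 4]
  split_margin(1, -5) -> -6  [called from split_margin, line 4]
  split_margin(2, -3) -> -6  [called from split_margin, line 4]
  split_margin(3, 0) -> -6  [called from locate_pivot, line 16]
  locate_pivot([3, 6, 9, 5]) -> -6  [called from main, line 22]
Origin of each log line:
  1: emitted by main (line 21)
A correct fix: line 4: replace `quota - slot` with `quota + slot`.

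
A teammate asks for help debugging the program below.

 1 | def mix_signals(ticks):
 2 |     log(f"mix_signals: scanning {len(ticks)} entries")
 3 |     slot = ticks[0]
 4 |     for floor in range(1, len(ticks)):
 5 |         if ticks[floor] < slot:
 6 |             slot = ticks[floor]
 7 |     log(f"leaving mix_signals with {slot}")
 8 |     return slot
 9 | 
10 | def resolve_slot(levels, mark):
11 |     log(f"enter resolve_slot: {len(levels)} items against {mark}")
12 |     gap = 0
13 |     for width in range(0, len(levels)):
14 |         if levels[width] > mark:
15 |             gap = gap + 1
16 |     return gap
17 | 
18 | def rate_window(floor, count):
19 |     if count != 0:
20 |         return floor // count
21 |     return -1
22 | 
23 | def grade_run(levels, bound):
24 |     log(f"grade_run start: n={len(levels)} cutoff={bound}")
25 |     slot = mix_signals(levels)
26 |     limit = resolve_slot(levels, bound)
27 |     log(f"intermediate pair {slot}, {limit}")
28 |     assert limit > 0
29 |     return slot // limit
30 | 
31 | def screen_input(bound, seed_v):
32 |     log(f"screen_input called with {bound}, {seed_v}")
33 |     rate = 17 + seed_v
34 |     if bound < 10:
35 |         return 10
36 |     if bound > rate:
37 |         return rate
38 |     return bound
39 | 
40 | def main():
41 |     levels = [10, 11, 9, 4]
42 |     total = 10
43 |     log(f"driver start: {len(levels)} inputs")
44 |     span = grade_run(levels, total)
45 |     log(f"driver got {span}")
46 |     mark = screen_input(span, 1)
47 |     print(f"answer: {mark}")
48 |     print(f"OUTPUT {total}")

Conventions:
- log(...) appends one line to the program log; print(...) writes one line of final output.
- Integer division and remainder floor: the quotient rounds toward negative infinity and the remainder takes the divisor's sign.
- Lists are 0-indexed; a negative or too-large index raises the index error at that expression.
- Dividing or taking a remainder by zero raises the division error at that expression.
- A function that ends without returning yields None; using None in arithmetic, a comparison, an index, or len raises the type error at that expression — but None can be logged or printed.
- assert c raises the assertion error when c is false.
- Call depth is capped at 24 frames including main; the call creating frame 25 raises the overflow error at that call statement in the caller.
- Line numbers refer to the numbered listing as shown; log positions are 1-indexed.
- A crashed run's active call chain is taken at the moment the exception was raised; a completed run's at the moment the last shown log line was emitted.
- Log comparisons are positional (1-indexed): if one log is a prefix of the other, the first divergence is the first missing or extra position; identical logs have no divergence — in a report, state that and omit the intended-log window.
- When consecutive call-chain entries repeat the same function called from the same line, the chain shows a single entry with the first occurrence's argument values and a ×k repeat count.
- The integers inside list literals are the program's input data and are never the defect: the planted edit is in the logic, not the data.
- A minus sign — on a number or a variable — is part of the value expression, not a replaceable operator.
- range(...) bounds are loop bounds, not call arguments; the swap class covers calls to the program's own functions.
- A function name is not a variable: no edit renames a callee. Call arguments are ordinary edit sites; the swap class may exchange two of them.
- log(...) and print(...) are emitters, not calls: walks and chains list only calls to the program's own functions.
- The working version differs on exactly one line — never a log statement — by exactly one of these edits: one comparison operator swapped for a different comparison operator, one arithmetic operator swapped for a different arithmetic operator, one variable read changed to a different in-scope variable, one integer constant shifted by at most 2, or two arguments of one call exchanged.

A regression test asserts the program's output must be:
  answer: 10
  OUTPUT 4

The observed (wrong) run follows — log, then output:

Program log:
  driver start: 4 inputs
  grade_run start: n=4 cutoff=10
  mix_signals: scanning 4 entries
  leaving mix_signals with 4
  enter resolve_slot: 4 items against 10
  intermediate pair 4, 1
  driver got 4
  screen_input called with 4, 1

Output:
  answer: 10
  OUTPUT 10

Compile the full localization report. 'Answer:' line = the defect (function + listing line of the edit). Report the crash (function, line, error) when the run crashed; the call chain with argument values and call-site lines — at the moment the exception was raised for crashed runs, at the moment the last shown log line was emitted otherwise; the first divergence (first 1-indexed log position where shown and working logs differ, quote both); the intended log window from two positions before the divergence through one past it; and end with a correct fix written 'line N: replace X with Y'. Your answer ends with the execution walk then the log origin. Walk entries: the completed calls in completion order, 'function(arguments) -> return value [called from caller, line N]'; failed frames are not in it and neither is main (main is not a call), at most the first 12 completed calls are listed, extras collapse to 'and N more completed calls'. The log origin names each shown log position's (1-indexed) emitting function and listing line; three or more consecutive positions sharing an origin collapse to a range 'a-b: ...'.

Answer: the defect is in main at line 48.
Key fact: Nothing in the log betrays the bug — only the output does.
Call chain: main -> screen_input(4, 1) (called at line 46).
First divergence: none; the two logs match at every position.
Execution walk:
  mix_signals([10, 11, 9, 4]) -> 4  [called from grade_run, line 25]
  resolve_slot([10, 11, 9, 4], 10) -> 1  [called from grade_run, line 26]
  grade_run([10, 11, 9, 4], 10) -> 4  [called from main, line 44]
  screen_input(4, 1) -> 10  [called from main, line 46]
Log line origins:
  1: logged in main at line 43
  2: logged in grade_run at line 24
  3: logged in mix_signals at line 2
  4: logged in mix_signals at line 7
  5: logged in resolve_slot at line 11
  6: logged in grade_run at line 27
  7: logged in main at line 45
  8: logged in screen_input at line 32
A correct fix: line 48: replace `total` with `span`.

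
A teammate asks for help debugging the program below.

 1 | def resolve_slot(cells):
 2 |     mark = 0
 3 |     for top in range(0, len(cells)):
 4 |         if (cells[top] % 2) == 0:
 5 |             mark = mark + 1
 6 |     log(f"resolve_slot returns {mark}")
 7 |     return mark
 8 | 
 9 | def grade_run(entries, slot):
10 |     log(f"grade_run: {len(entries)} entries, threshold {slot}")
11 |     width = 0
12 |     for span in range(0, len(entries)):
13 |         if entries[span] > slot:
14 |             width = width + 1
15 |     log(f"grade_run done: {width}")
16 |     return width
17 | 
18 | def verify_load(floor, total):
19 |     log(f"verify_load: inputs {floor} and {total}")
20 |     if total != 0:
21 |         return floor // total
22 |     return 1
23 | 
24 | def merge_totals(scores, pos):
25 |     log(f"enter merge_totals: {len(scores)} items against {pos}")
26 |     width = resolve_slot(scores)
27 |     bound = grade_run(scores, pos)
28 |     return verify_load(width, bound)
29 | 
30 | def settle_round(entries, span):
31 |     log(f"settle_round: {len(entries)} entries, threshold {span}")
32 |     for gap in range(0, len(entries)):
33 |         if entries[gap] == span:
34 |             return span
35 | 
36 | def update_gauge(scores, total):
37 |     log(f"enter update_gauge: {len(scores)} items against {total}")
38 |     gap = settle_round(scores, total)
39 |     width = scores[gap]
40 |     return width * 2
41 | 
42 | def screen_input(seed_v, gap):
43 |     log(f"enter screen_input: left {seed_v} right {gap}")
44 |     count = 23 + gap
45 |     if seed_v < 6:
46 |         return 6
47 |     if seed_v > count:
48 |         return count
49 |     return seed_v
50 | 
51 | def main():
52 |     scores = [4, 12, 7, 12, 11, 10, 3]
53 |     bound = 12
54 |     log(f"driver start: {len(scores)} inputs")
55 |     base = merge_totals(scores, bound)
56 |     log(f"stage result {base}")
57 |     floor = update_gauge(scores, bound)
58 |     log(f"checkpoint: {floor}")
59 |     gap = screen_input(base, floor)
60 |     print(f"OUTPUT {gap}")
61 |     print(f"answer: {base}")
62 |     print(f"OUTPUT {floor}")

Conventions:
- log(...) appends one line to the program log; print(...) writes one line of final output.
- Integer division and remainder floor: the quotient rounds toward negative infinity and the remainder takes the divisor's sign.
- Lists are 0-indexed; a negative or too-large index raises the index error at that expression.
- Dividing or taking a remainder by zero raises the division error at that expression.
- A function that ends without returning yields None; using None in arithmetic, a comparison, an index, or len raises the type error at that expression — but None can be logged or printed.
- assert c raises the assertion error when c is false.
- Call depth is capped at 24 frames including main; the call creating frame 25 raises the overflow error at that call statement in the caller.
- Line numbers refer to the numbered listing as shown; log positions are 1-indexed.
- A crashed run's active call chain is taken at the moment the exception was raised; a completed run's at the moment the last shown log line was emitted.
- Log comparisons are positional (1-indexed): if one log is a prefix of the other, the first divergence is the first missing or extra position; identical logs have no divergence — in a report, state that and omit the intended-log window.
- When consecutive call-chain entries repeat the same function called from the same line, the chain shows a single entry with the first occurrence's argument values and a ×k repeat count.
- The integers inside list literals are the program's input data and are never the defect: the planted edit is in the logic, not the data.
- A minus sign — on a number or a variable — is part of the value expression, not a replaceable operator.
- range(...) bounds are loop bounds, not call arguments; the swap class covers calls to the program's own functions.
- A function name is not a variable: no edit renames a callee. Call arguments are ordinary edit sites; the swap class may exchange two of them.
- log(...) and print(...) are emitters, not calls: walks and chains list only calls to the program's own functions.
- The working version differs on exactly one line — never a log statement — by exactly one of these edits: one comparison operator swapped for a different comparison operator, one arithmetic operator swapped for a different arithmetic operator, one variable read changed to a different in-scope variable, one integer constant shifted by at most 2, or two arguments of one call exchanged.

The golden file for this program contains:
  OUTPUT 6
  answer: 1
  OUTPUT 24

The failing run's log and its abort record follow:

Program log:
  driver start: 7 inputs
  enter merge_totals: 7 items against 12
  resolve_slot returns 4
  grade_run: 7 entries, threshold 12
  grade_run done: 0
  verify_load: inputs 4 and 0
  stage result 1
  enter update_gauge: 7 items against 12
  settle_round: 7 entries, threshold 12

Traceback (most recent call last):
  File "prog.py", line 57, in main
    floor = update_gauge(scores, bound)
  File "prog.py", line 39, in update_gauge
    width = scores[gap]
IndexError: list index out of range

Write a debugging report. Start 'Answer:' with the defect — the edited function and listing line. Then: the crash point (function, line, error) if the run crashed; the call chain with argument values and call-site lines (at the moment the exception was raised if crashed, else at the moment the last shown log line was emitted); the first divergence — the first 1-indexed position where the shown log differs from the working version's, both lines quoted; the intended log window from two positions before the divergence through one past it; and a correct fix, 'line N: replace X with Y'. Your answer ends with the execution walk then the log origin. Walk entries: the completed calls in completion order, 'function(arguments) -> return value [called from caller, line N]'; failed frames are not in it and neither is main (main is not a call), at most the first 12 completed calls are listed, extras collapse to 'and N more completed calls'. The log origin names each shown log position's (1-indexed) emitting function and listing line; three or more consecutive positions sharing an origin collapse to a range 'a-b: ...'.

Answer: the defect is in settle_round at line 34.
Key observation: A complete run would log 'checkpoint: 24' next, but this one stopped at 9 lines.
Crash: update_gauge, line 39, IndexError.
Call chain: main -> update_gauge([4, 12, 7, 12, 11, 10, 3], 12) (called at line 57).
First divergence: position 10 — after 9 matching lines the faulty run goes silent; intended next line 'checkpoint: 24'.
Intended log window:
  8: enter update_gauge: 7 items against 12
  9: settle_round: 7 entries, threshold 12
  10: checkpoint: 24
  11: enter screen_input: left 1 right 24
Execution walk:
  resolve_slot([4, 12, 7, 12, 11, 10, 3]) -> 4  [called from merge_totals, line 26]
  grade_run([4, 12, 7, 12, 11, 10, 3], 12) -> 0  [called from merge_totals, line 27]
  verify_load(4, 0) -> 1  [called from merge_totals, line 28]
  merge_totals([4, 12, 7, 12, 11, 10, 3], 12) -> 1  [called from main, line 55]
  settle_round([4, 12, 7, 12, 11, 10, 3], 12) -> 12  [called from update_gauge, line 38]
Origin of each log line:
  1: logged in main at line 54
  2: logged in merge_totals at line 25
  3: logged in resolve_slot at line 6
  4: logged in grade_run at line 10
  5: logged in grade_run at line 15
  6: logged in verify_load at line 19
  7: logged in main at line 56
  8: logged in update_gauge at line 37
  9: logged in settle_round at line 31
A correct fix: line 34: replace `span` with `gap`.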